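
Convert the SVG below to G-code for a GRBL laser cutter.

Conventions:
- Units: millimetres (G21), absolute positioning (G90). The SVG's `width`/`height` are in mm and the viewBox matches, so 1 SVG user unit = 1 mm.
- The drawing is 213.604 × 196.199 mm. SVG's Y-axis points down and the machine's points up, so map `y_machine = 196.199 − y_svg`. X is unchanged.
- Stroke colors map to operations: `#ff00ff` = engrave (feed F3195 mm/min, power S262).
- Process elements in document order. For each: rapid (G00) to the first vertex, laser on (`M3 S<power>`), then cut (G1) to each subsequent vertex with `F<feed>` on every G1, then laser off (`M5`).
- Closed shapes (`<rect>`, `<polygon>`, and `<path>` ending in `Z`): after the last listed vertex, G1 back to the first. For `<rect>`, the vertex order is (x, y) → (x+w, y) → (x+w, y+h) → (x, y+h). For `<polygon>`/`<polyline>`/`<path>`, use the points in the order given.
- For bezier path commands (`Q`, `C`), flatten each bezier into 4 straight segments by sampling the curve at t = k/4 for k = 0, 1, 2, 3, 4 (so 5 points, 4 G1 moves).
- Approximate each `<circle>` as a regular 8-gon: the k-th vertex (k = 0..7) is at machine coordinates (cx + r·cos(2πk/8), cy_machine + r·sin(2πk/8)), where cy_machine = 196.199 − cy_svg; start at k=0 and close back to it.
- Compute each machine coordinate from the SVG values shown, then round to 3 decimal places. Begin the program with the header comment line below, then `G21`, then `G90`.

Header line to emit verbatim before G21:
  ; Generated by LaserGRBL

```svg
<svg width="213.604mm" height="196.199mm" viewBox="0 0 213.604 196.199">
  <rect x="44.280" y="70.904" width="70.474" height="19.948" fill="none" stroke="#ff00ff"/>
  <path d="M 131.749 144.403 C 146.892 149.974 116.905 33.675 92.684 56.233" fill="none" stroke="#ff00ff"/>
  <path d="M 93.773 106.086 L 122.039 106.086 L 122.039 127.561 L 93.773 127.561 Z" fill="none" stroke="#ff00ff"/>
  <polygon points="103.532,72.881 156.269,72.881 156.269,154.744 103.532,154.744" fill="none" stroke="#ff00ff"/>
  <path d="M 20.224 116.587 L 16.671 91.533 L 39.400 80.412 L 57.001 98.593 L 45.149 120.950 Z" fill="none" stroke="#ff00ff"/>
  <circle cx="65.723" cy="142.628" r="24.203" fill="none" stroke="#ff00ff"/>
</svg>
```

viewBox `0 0 213.604 196.199` with mm width/height → 1 unit = 1 mm. Flip: y_m = 196.199 − y_svg.

**Shape 1** — `<rect>` rectangle, stroke `#ff00ff` → engrave (S262, F3195). Machine vertices: (44.280,125.295) → (114.754,125.295) → (114.754,105.347) → (44.280,105.347) → (44.280,125.295). Closed: final G1 returns to the first vertex.

**Shape 2** — `<path>` cubic bezier, stroke `#ff00ff` → engrave (S262, F3195). Control points (SVG): P0=(131.749,144.403), P1=(146.892,149.974), P2=(116.905,33.675), P3=(92.684,56.233); sampled at t=k/4. Machine vertices: (131.749,51.796) → (135.440,66.395) → (126.978,102.251) → (111.136,134.923) → (92.684,139.966). Open path.

**Shape 3** — `<path>` rectangle, stroke `#ff00ff` → engrave (S262, F3195). Machine vertices: (93.773,90.113) → (122.039,90.113) → (122.039,68.638) → (93.773,68.638) → (93.773,90.113). Closed: final G1 returns to the first vertex.

**Shape 4** — `<polygon>` rectangle, stroke `#ff00ff` → engrave (S262, F3195). Machine vertices: (103.532,123.318) → (156.269,123.318) → (156.269,41.455) → (103.532,41.455) → (103.532,123.318). Closed: final G1 returns to the first vertex.

**Shape 5** — `<path>` regular polygon, stroke `#ff00ff` → engrave (S262, F3195). Machine vertices: (20.224,79.612) → (16.671,104.666) → (39.400,115.787) → (57.001,97.606) → (45.149,75.249) → (20.224,79.612). Closed: final G1 returns to the first vertex.

**Shape 6** — `<circle>` circle, stroke `#ff00ff` → engrave (S262, F3195). Machine vertices: (89.926,53.571) → (82.837,70.685) → (65.723,77.774) → (48.609,70.685) → (41.520,53.571) → (48.609,36.457) → (65.723,29.368) → (82.837,36.457) → (89.926,53.571). Closed: final G1 returns to the first vertex.

; Generated by LaserGRBL
G21
G90
G00 X44.280 Y125.295
M3 S262
G1 X114.754 Y125.295 F3195
G1 X114.754 Y105.347 F3195
G1 X44.280 Y105.347 F3195
G1 X44.280 Y125.295 F3195
M5
G00 X131.749 Y51.796
M3 S262
G1 X135.440 Y66.395 F3195
G1 X126.978 Y102.251 F3195
G1 X111.136 Y134.923 F3195
G1 X92.684 Y139.966 F3195
M5
G00 X93.773 Y90.113
M3 S262
G1 X122.039 Y90.113 F3195
G1 X122.039 Y68.638 F3195
G1 X93.773 Y68.638 F3195
G1 X93.773 Y90.113 F3195
M5
G00 X103.532 Y123.318
M3 S262
G1 X156.269 Y123.318 F3195
G1 X156.269 Y41.455 F3195
G1 X103.532 Y41.455 F3195
G1 X103.532 Y123.318 F3195
M5
G00 X20.224 Y79.612
M3 S262
G1 X16.671 Y104.666 F3195
G1 X39.400 Y115.787 F3195
G1 X57.001 Y97.606 F3195
G1 X45.149 Y75.249 F3195
G1 X20.224 Y79.612 F3195
M5
G00 X89.926 Y53.571
M3 S262
G1 X82.837 Y70.685 F3195
G1 X65.723 Y77.774 F3195
G1 X48.609 Y70.685 F3195
G1 X41.520 Y53.571 F3195
G1 X48.609 Y36.457 F3195
G1 X65.723 Y29.368 F3195
G1 X82.837 Y36.457 F3195
G1 X89.926 Y53.571 F3195
M5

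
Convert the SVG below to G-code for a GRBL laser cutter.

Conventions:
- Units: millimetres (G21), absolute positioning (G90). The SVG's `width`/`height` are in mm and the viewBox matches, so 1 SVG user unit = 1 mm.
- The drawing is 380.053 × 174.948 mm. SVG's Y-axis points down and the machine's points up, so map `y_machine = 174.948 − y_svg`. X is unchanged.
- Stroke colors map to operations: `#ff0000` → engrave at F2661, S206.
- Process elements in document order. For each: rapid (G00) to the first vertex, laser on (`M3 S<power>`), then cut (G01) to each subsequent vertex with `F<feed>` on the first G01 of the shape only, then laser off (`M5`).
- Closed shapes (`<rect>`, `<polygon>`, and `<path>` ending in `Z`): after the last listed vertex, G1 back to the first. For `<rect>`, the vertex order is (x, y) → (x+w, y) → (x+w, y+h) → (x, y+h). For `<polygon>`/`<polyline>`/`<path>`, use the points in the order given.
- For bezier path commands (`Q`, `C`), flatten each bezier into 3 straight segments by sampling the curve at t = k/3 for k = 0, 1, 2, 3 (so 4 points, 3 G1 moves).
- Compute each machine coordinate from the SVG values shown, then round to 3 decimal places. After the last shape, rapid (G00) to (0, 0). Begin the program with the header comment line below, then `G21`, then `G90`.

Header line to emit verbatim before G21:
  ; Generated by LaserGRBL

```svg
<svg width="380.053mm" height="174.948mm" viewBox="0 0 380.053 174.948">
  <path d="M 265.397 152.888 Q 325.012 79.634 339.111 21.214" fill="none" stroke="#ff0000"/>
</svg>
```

; Generated by LaserGRBL
G21
G90
G00 X265.397 Y22.060
M3 S206
G01 X300.083 Y69.248 F2661
G01 X324.654 Y113.139
G01 X339.111 Y153.734
M5
G00 X0.000 Y0.000

viewBox `0 0 380.053 174.948` with mm width/height → 1 unit = 1 mm. Flip: y_m = 174.948 − y_svg.

**Shape 1** — `<path>` quadratic bezier, stroke `#ff0000` → engrave (S206, F2661). Control points (SVG): P0=(265.397,152.888), P1=(325.012,79.634), P2=(339.111,21.214); sampled at t=k/3. Machine vertices: (265.397,22.060) → (300.083,69.248) → (324.654,113.139) → (339.111,153.734). Open path.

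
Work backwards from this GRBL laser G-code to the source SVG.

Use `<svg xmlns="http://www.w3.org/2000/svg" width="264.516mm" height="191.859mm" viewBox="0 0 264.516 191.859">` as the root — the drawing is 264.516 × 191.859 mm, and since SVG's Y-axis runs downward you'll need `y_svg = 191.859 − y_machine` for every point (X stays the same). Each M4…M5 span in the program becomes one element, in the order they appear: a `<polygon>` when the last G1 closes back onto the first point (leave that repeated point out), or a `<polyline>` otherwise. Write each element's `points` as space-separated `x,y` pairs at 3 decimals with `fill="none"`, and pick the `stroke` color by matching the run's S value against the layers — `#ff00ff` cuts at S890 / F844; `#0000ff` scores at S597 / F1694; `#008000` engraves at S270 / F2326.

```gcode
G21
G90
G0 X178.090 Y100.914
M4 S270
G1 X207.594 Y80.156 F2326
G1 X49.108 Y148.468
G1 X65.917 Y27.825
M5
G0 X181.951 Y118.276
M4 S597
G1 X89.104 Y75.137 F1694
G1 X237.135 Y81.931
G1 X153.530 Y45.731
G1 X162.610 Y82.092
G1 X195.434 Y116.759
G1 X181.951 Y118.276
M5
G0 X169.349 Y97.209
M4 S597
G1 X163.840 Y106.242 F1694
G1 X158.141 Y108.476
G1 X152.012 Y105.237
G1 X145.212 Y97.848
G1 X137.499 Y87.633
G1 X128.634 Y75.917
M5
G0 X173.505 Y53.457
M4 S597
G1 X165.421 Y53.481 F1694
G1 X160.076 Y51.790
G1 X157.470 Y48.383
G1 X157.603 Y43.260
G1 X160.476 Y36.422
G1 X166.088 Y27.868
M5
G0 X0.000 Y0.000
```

Machine Y-up, SVG Y-down with viewBox height 191.859, so y_svg = 191.859 − y_machine; X carries over.

Run 1: power S270 maps to stroke `#008000` (engrave). The run is open, so emit a `<polyline>` with points (Y-flipped): 178.090,90.945 207.594,111.703 49.108,43.391 65.917,164.034.

Run 2: power S597 maps to stroke `#0000ff` (score). The run returns to its start, so emit a `<polygon>` with points (Y-flipped): 181.951,73.583 89.104,116.722 237.135,109.928 153.530,146.128 162.610,109.767 195.434,75.100.

Run 3: power S597 maps to stroke `#0000ff` (score). The run is open, so emit a `<polyline>` with points (Y-flipped): 169.349,94.650 163.840,85.617 158.141,83.383 152.012,86.622 145.212,94.011 137.499,104.226 128.634,115.942.

Run 4: the run's S597 means `#0000ff` (score). The run is open, so emit a `<polyline>` with points (Y-flipped): 173.505,138.402 165.421,138.378 160.076,140.069 157.470,143.476 157.603,148.599 160.476,155.437 166.088,163.991.

<svg xmlns="http://www.w3.org/2000/svg" width="264.516mm" height="191.859mm" viewBox="0 0 264.516 191.859">
  <polyline points="178.090,90.945 207.594,111.703 49.108,43.391 65.917,164.034" fill="none" stroke="#008000"/>
  <polygon points="181.951,73.583 89.104,116.722 237.135,109.928 153.530,146.128 162.610,109.767 195.434,75.100" fill="none" stroke="#0000ff"/>
  <polyline points="169.349,94.650 163.840,85.617 158.141,83.383 152.012,86.622 145.212,94.011 137.499,104.226 128.634,115.942" fill="none" stroke="#0000ff"/>
  <polyline points="173.505,138.402 165.421,138.378 160.076,140.069 157.470,143.476 157.603,148.599 160.476,155.437 166.088,163.991" fill="none" stroke="#0000ff"/>
</svg>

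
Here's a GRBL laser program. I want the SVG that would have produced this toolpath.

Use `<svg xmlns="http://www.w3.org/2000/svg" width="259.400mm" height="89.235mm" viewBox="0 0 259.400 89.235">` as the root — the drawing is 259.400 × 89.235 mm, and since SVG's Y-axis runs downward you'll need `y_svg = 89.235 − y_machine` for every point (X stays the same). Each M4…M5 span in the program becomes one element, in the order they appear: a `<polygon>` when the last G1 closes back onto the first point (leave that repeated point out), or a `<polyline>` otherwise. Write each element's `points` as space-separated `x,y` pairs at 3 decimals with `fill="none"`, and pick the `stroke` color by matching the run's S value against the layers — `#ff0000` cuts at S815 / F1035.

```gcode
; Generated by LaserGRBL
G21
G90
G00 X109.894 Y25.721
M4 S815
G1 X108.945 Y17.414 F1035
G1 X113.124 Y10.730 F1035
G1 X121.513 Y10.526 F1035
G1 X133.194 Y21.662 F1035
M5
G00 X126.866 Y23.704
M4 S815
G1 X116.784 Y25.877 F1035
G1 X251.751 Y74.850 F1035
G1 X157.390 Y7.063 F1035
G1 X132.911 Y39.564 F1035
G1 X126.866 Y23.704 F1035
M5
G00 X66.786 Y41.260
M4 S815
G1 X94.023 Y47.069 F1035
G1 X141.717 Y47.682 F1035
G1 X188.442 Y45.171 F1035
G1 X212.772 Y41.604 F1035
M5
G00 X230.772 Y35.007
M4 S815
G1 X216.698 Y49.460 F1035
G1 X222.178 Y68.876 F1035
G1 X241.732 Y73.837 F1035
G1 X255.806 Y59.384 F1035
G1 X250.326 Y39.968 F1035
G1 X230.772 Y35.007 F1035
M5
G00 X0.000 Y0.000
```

<svg xmlns="http://www.w3.org/2000/svg" width="259.400mm" height="89.235mm" viewBox="0 0 259.400 89.235">
  <polyline points="109.894,63.514 108.945,71.821 113.124,78.505 121.513,78.709 133.194,67.573" fill="none" stroke="#ff0000"/>
  <polygon points="126.866,65.531 116.784,63.358 251.751,14.385 157.390,82.172 132.911,49.671" fill="none" stroke="#ff0000"/>
  <polyline points="66.786,47.975 94.023,42.166 141.717,41.553 188.442,44.064 212.772,47.631" fill="none" stroke="#ff0000"/>
  <polygon points="230.772,54.228 216.698,39.775 222.178,20.359 241.732,15.398 255.806,29.851 250.326,49.267" fill="none" stroke="#ff0000"/>
</svg>

Each laser-on run becomes one SVG element. Flip Y back into SVG space with y_svg = 89.235 − y_machine. Every run uses S815, so all elements get stroke `#ff0000` (cut).

Run 1: The run is open, so emit a `<polyline>` with points (Y-flipped): 109.894,63.514 108.945,71.821 113.124,78.505 121.513,78.709 133.194,67.573.

Run 2: The run returns to its start, so emit a `<polygon>` with points (Y-flipped): 126.866,65.531 116.784,63.358 251.751,14.385 157.390,82.172 132.911,49.671.

Run 3: The run is open, so emit a `<polyline>` with points (Y-flipped): 66.786,47.975 94.023,42.166 141.717,41.553 188.442,44.064 212.772,47.631.

Run 4: The run returns to its start, so emit a `<polygon>` with points (Y-flipped): 230.772,54.228 216.698,39.775 222.178,20.359 241.732,15.398 255.806,29.851 250.326,49.267.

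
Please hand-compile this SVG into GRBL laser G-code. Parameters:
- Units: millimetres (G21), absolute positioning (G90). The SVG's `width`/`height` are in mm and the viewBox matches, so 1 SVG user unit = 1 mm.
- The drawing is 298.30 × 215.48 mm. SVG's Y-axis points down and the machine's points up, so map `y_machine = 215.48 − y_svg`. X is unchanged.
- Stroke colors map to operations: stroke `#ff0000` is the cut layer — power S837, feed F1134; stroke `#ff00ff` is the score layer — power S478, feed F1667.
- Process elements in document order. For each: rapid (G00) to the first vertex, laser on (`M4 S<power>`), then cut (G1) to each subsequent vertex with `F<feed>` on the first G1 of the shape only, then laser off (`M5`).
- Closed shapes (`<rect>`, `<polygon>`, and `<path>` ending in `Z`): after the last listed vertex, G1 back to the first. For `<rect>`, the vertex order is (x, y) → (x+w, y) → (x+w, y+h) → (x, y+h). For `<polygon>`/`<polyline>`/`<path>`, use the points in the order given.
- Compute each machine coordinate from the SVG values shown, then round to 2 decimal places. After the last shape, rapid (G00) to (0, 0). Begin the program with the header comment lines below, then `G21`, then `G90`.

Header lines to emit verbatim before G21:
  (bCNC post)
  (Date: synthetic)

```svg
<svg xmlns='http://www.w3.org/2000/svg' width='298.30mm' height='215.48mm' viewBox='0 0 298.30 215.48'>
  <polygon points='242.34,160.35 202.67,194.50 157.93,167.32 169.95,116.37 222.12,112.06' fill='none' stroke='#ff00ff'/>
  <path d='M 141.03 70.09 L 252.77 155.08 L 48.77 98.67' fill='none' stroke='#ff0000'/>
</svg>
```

1 u = 1 mm; y_m = 215.48 − y.

[1] `<polygon>` regular polygon, #ff00ff→score S478 F1667: (242.34,55.13) → (202.67,20.98) → (157.93,48.16) → (169.95,99.11) → (222.12,103.42) → (242.34,55.13) (closed)

[2] `<path>` open polyline, #ff0000→cut S837 F1134: (141.03,145.39) → (252.77,60.40) → (48.77,116.81)

(bCNC post)
(Date: synthetic)
G21
G90
G00 X242.34 Y55.13
M4 S478
G1 X202.67 Y20.98 F1667
G1 X157.93 Y48.16
G1 X169.95 Y99.11
G1 X222.12 Y103.42
G1 X242.34 Y55.13
M5
G00 X141.03 Y145.39
M4 S837
G1 X252.77 Y60.40 F1134
G1 X48.77 Y116.81
M5
G00 X0.00 Y0.00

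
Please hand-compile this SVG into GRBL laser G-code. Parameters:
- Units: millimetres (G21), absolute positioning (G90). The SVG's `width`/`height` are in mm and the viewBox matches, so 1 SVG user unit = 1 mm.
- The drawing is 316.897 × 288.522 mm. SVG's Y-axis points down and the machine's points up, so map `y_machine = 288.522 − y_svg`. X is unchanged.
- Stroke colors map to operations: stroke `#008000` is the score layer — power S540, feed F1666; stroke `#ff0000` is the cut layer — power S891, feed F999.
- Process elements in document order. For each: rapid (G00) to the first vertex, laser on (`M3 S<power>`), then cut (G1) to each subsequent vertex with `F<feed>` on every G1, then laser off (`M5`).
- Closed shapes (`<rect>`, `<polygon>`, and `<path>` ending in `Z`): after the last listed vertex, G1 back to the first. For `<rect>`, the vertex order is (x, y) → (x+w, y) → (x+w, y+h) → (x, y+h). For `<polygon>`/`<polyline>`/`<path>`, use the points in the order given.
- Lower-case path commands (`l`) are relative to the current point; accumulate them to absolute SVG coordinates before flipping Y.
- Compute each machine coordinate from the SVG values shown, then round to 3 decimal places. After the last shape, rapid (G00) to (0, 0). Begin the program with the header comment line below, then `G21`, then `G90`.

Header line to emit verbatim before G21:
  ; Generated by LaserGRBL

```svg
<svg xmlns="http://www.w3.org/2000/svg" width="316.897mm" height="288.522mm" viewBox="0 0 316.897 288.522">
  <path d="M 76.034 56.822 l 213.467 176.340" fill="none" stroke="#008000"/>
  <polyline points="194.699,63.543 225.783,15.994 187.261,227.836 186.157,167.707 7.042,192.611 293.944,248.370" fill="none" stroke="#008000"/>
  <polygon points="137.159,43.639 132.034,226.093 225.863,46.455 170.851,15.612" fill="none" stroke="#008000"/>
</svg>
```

Since the viewBox matches the mm dimensions, user units are millimetres directly. The only transform is the Y-flip y_m = 288.522 − y_svg.

Shape 1 is a line segment drawn with `<path>`. Its stroke #008000 means score at S540, F1666. After flipping Y the toolpath is (76.034,231.700) → (289.501,55.360).

Shape 2 is a open polyline drawn with `<polyline>`. Its stroke #008000 means score at S540, F1666. After flipping Y the toolpath is (194.699,224.979) → (225.783,272.528) → (187.261,60.686) → (186.157,120.815) → (7.042,95.911) → (293.944,40.152).

Shape 3 is a closed polygon drawn with `<polygon>`. Its stroke #008000 means score at S540, F1666. After flipping Y the toolpath is (137.159,244.883) → (132.034,62.429) → (225.863,242.067) → (170.851,272.910) → (137.159,244.883), returning to the start.

; Generated by LaserGRBL
G21
G90
G00 X76.034 Y231.700
M3 S540
G1 X289.501 Y55.360 F1666
M5
G00 X194.699 Y224.979
M3 S540
G1 X225.783 Y272.528 F1666
G1 X187.261 Y60.686 F1666
G1 X186.157 Y120.815 F1666
G1 X7.042 Y95.911 F1666
G1 X293.944 Y40.152 F1666
M5
G00 X137.159 Y244.883
M3 S540
G1 X132.034 Y62.429 F1666
G1 X225.863 Y242.067 F1666
G1 X170.851 Y272.910 F1666
G1 X137.159 Y244.883 F1666
M5
G00 X0.000 Y0.000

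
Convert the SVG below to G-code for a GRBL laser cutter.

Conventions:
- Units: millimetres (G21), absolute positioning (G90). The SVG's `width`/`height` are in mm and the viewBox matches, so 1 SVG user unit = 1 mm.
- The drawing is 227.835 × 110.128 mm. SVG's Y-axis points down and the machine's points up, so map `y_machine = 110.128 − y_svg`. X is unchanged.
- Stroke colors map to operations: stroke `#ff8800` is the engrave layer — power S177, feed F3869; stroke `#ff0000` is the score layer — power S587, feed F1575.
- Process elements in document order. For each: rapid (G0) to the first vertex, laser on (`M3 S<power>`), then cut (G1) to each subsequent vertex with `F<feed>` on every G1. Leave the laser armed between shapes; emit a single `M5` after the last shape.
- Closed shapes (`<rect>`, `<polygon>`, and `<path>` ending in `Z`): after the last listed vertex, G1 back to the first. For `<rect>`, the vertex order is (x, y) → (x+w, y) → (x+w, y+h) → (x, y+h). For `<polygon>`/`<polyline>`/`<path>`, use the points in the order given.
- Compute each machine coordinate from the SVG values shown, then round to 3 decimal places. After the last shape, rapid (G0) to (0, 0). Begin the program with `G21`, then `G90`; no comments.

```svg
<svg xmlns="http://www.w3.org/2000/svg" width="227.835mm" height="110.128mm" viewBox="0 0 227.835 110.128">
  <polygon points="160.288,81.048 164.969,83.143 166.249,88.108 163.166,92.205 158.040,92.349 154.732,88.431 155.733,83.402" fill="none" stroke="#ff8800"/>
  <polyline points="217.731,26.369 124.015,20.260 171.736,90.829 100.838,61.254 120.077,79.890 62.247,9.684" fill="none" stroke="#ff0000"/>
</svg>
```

1 u = 1 mm; y_m = 110.128 − y.

[1] `<polygon>` regular polygon, #ff8800→engrave S177 F3869: (160.288,29.080) → (164.969,26.985) → (166.249,22.020) → (163.166,17.923) → (158.040,17.779) → (154.732,21.697) → (155.733,26.726) → (160.288,29.080) (closed)

[2] `<polyline>` open polyline, #ff0000→score S587 F1575: (217.731,83.759) → (124.015,89.868) → (171.736,19.299) → (100.838,48.874) → (120.077,30.238) → (62.247,100.444)

G21
G90
G0 X160.288 Y29.080
M3 S177
G1 X164.969 Y26.985 F3869
G1 X166.249 Y22.020 F3869
G1 X163.166 Y17.923 F3869
G1 X158.040 Y17.779 F3869
G1 X154.732 Y21.697 F3869
G1 X155.733 Y26.726 F3869
G1 X160.288 Y29.080 F3869
G0 X217.731 Y83.759
M3 S587
G1 X124.015 Y89.868 F1575
G1 X171.736 Y19.299 F1575
G1 X100.838 Y48.874 F1575
G1 X120.077 Y30.238 F1575
G1 X62.247 Y100.444 F1575
M5
G0 X0.000 Y0.000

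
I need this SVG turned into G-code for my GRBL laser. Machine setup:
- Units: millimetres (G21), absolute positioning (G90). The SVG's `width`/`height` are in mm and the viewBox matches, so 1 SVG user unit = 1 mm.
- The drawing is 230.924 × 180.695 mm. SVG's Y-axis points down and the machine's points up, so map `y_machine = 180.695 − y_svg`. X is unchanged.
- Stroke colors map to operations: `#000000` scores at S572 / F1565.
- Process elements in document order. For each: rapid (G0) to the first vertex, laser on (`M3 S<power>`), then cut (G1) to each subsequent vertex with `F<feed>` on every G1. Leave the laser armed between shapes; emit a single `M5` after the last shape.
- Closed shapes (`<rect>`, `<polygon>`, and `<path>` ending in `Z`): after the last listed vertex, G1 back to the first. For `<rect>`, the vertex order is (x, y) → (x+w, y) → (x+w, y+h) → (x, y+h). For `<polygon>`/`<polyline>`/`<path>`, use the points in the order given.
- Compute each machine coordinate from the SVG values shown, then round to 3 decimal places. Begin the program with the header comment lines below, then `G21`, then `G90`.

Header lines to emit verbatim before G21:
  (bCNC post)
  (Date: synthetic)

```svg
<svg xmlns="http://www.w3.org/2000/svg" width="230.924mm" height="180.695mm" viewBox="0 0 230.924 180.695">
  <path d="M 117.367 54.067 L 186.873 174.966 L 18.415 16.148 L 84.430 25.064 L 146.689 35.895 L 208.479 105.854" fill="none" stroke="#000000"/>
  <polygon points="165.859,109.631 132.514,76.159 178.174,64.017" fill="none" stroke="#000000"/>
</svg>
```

(bCNC post)
(Date: synthetic)
G21
G90
G0 X117.367 Y126.628
M3 S572
G1 X186.873 Y5.729 F1565
G1 X18.415 Y164.547 F1565
G1 X84.430 Y155.631 F1565
G1 X146.689 Y144.800 F1565
G1 X208.479 Y74.841 F1565
G0 X165.859 Y71.064
M3 S572
G1 X132.514 Y104.536 F1565
G1 X178.174 Y116.678 F1565
G1 X165.859 Y71.064 F1565
M5

viewBox `0 0 230.924 180.695` with mm width/height → 1 unit = 1 mm. Flip: y_m = 180.695 − y_svg.

**Shape 1** — `<path>` open polyline, stroke `#000000` → score (S572, F1565). Machine vertices: (117.367,126.628) → (186.873,5.729) → (18.415,164.547) → (84.430,155.631) → (146.689,144.800) → (208.479,74.841). Open path.

**Shape 2** — `<polygon>` regular polygon, stroke `#000000` → score (S572, F1565). Machine vertices: (165.859,71.064) → (132.514,104.536) → (178.174,116.678) → (165.859,71.064). Closed: final G1 returns to the first vertex.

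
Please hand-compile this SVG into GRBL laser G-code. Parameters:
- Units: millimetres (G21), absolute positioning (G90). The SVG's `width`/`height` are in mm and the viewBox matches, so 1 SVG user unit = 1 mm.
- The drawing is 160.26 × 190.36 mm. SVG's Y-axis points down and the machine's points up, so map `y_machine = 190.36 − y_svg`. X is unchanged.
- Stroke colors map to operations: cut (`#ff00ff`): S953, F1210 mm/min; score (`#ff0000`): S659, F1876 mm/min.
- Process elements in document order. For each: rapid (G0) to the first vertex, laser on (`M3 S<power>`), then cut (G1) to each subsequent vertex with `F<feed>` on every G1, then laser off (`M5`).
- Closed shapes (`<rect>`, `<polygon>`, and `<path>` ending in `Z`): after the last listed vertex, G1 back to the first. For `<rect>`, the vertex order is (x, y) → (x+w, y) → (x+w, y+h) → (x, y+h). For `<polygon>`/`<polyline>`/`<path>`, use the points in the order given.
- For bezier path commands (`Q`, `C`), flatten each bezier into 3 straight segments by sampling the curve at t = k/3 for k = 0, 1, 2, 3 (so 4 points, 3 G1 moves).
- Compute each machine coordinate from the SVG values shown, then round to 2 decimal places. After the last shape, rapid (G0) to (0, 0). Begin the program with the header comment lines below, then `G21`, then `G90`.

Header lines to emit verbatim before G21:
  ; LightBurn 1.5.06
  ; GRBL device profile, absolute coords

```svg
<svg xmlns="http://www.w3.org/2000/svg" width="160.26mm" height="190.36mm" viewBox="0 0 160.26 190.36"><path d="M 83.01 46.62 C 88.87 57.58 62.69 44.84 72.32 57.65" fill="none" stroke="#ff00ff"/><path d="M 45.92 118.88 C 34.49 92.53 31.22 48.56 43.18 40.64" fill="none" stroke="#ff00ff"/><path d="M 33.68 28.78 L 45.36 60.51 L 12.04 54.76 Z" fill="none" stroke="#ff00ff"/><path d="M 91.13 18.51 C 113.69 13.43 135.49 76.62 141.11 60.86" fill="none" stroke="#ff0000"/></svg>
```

1 u = 1 mm; y_m = 190.36 − y.

[1] `<path>` cubic bezier, #ff00ff→cut S953 F1210: (83.01,143.74) → (80.70,138.86) → (72.11,138.83) → (72.32,132.71)

[2] `<path>` cubic bezier, #ff00ff→cut S953 F1210: (45.92,71.48) → (37.47,101.72) → (36.03,131.77) → (43.18,149.72)

[3] `<path>` regular polygon, #ff00ff→cut S953 F1210: (33.68,161.58) → (45.36,129.85) → (12.04,135.60) → (33.68,161.58) (closed)

[4] `<path>` cubic bezier, #ff0000→score S659 F1876: (91.13,171.85) → (112.87,159.63) → (130.67,134.60) → (141.11,129.50)

; LightBurn 1.5.06
; GRBL device profile, absolute coords
G21
G90
G0 X83.01 Y143.74
M3 S953
G1 X80.70 Y138.86 F1210
G1 X72.11 Y138.83 F1210
G1 X72.32 Y132.71 F1210
M5
G0 X45.92 Y71.48
M3 S953
G1 X37.47 Y101.72 F1210
G1 X36.03 Y131.77 F1210
G1 X43.18 Y149.72 F1210
M5
G0 X33.68 Y161.58
M3 S953
G1 X45.36 Y129.85 F1210
G1 X12.04 Y135.60 F1210
G1 X33.68 Y161.58 F1210
M5
G0 X91.13 Y171.85
M3 S659
G1 X112.87 Y159.63 F1876
G1 X130.67 Y134.60 F1876
G1 X141.11 Y129.50 F1876
M5
G0 X0.00 Y0.00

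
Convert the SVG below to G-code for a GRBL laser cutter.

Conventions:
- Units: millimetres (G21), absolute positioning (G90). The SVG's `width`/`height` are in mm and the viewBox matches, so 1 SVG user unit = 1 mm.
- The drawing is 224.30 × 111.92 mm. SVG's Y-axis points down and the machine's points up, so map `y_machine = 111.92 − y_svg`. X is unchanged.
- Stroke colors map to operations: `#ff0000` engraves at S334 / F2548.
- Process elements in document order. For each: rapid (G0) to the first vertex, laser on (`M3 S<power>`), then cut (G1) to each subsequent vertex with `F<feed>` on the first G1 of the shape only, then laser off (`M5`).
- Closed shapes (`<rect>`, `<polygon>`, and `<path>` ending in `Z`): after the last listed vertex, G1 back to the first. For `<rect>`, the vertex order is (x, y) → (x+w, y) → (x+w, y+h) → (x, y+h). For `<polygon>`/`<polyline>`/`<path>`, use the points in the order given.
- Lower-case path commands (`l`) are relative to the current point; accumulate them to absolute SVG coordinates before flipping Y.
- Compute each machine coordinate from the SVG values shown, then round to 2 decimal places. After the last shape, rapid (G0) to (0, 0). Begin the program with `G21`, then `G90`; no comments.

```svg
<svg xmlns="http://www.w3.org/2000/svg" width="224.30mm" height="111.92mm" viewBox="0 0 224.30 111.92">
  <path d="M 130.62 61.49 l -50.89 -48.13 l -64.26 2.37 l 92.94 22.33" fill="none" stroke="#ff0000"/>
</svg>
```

viewBox `0 0 224.30 111.92` with mm width/height → 1 unit = 1 mm. Flip: y_m = 111.92 − y_svg.

**Shape 1** — `<path>` open polyline, stroke `#ff0000` → engrave (S334, F2548). Machine vertices: (130.62,50.43) → (79.73,98.56) → (15.47,96.19) → (108.41,73.86). Open path.

G21
G90
G0 X130.62 Y50.43
M3 S334
G1 X79.73 Y98.56 F2548
G1 X15.47 Y96.19
G1 X108.41 Y73.86
M5
G0 X0.00 Y0.00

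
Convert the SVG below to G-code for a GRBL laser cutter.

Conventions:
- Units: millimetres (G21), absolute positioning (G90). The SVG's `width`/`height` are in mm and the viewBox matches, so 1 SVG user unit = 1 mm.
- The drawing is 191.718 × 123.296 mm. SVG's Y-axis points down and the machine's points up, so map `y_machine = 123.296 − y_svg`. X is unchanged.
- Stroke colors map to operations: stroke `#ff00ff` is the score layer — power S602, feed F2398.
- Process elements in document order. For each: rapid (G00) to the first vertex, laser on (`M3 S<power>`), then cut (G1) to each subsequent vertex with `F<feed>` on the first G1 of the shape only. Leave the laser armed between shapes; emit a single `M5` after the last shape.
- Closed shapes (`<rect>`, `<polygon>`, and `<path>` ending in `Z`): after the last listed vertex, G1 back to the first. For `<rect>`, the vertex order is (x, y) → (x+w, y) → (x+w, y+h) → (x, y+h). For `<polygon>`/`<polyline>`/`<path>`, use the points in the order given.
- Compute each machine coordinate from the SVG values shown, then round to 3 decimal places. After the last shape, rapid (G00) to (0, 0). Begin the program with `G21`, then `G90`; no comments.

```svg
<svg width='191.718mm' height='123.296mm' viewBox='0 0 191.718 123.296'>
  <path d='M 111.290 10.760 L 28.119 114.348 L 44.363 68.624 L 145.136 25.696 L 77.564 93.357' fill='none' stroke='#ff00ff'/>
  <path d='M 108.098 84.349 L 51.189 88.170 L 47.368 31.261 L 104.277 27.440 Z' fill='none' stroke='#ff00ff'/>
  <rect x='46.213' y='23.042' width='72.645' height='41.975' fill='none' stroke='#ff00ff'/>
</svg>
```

G21
G90
G00 X111.290 Y112.536
M3 S602
G1 X28.119 Y8.948 F2398
G1 X44.363 Y54.672
G1 X145.136 Y97.600
G1 X77.564 Y29.939
G00 X108.098 Y38.947
M3 S602
G1 X51.189 Y35.126 F2398
G1 X47.368 Y92.035
G1 X104.277 Y95.856
G1 X108.098 Y38.947
G00 X46.213 Y100.254
M3 S602
G1 X118.858 Y100.254 F2398
G1 X118.858 Y58.279
G1 X46.213 Y58.279
G1 X46.213 Y100.254
M5
G00 X0.000 Y0.000

Since the viewBox matches the mm dimensions, user units are millimetres directly. The only transform is the Y-flip y_m = 123.296 − y_svg.

Shape 1 is a open polyline drawn with `<path>`. Its stroke #ff00ff means score at S602, F2398. After flipping Y the toolpath is (111.290,112.536) → (28.119,8.948) → (44.363,54.672) → (145.136,97.600) → (77.564,29.939).

Shape 2 is a regular polygon drawn with `<path>`. Its stroke #ff00ff means score at S602, F2398. After flipping Y the toolpath is (108.098,38.947) → (51.189,35.126) → (47.368,92.035) → (104.277,95.856) → (108.098,38.947), returning to the start.

Shape 3 is a rectangle drawn with `<rect>`. Its stroke #ff00ff means score at S602, F2398. After flipping Y the toolpath is (46.213,100.254) → (118.858,100.254) → (118.858,58.279) → (46.213,58.279) → (46.213,100.254), returning to the start.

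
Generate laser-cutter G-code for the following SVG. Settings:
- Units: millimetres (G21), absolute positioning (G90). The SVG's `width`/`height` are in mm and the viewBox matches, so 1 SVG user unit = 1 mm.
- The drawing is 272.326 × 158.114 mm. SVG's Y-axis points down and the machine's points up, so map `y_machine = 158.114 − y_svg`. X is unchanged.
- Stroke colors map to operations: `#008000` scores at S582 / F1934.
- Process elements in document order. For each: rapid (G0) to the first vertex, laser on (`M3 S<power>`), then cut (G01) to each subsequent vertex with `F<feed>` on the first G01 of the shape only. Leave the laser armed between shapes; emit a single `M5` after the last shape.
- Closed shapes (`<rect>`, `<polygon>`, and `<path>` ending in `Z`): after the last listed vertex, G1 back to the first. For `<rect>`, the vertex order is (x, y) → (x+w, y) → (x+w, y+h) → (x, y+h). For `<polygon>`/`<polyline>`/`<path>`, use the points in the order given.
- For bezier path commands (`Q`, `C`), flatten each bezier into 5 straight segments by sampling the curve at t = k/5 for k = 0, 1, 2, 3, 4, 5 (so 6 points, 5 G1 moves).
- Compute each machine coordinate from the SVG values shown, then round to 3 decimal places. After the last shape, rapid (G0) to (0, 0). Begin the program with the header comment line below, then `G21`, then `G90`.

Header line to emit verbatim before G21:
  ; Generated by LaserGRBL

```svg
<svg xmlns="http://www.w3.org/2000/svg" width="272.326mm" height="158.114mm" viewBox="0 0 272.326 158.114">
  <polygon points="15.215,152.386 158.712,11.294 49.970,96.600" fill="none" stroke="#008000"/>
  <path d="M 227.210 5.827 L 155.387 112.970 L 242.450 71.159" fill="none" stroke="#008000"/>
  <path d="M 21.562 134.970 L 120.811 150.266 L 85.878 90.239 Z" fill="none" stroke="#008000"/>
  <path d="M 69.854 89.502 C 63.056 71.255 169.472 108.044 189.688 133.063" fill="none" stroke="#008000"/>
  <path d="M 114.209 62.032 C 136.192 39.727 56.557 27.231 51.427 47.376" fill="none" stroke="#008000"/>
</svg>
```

; Generated by LaserGRBL
G21
G90
G0 X15.215 Y5.728
M3 S582
G01 X158.712 Y146.820 F1934
G01 X49.970 Y61.514
G01 X15.215 Y5.728
G0 X227.210 Y152.287
M3 S582
G01 X155.387 Y45.144 F1934
G01 X242.450 Y86.955
G0 X21.562 Y23.144
M3 S582
G01 X120.811 Y7.848 F1934
G01 X85.878 Y67.875
G01 X21.562 Y23.144
G0 X69.854 Y68.612
M3 S582
G01 X77.766 Y73.490 F1934
G01 X103.277 Y68.367
G01 X136.815 Y56.448
G01 X168.810 Y40.940
G01 X189.688 Y25.051
G0 X114.209 Y96.082
M3 S582
G01 X116.614 Y108.105 F1934
G01 X103.084 Y116.678
G01 X82.074 Y120.706
G01 X62.037 Y119.091
G01 X51.427 Y110.738
M5
G0 X0.000 Y0.000

Since the viewBox matches the mm dimensions, user units are millimetres directly. The only transform is the Y-flip y_m = 158.114 − y_svg.

Shape 1 is a closed polygon drawn with `<polygon>`. Its stroke #008000 means score at S582, F1934. After flipping Y the toolpath is (15.215,5.728) → (158.712,146.820) → (49.970,61.514) → (15.215,5.728), returning to the start.

Shape 2 is a open polyline drawn with `<path>`. Its stroke #008000 means score at S582, F1934. After flipping Y the toolpath is (227.210,152.287) → (155.387,45.144) → (242.450,86.955).

Shape 3 is a closed polygon drawn with `<path>`. Its stroke #008000 means score at S582, F1934. After flipping Y the toolpath is (21.562,23.144) → (120.811,7.848) → (85.878,67.875) → (21.562,23.144), returning to the start.

Shape 4 is a cubic bezier drawn with `<path>`. Its stroke #008000 means score at S582, F1934. After flipping Y the toolpath is (69.854,68.612) → (77.766,73.490) → (103.277,68.367) → (136.815,56.448) → (168.810,40.940) → (189.688,25.051).

Shape 5 is a cubic bezier drawn with `<path>`. Its stroke #008000 means score at S582, F1934. After flipping Y the toolpath is (114.209,96.082) → (116.614,108.105) → (103.084,116.678) → (82.074,120.706) → (62.037,119.091) → (51.427,110.738).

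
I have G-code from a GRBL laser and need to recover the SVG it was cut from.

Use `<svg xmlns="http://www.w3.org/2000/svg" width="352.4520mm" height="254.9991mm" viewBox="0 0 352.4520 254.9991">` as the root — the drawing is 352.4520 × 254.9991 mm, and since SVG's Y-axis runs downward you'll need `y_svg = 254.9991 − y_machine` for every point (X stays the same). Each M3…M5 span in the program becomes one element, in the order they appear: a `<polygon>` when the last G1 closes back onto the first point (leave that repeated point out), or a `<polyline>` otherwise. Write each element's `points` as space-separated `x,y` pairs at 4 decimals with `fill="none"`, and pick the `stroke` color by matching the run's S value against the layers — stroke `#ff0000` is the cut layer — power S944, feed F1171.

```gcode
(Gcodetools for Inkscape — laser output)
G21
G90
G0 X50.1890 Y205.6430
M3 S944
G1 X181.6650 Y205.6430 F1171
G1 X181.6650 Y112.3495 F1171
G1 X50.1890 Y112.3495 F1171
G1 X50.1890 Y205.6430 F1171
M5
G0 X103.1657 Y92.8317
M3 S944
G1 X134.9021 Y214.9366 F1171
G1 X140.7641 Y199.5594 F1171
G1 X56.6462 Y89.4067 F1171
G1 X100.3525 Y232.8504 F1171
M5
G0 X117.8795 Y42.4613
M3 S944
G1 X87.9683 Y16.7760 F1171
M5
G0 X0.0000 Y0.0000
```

Machine Y-up, SVG Y-down with viewBox height 254.9991, so y_svg = 254.9991 − y_machine; X carries over. Every run uses S944, so all elements get stroke `#ff0000` (cut).

Run 1: The run returns to its start, so emit a `<polygon>` with points (Y-flipped): 50.1890,49.3561 181.6650,49.3561 181.6650,142.6496 50.1890,142.6496.

Run 2: The run is open, so emit a `<polyline>` with points (Y-flipped): 103.1657,162.1674 134.9021,40.0625 140.7641,55.4397 56.6462,165.5924 100.3525,22.1487.

Run 3: The run is open, so emit a `<polyline>` with points (Y-flipped): 117.8795,212.5378 87.9683,238.2231.

<svg xmlns="http://www.w3.org/2000/svg" width="352.4520mm" height="254.9991mm" viewBox="0 0 352.4520 254.9991">
  <polygon points="50.1890,49.3561 181.6650,49.3561 181.6650,142.6496 50.1890,142.6496" fill="none" stroke="#ff0000"/>
  <polyline points="103.1657,162.1674 134.9021,40.0625 140.7641,55.4397 56.6462,165.5924 100.3525,22.1487" fill="none" stroke="#ff0000"/>
  <polyline points="117.8795,212.5378 87.9683,238.2231" fill="none" stroke="#ff0000"/>
</svg>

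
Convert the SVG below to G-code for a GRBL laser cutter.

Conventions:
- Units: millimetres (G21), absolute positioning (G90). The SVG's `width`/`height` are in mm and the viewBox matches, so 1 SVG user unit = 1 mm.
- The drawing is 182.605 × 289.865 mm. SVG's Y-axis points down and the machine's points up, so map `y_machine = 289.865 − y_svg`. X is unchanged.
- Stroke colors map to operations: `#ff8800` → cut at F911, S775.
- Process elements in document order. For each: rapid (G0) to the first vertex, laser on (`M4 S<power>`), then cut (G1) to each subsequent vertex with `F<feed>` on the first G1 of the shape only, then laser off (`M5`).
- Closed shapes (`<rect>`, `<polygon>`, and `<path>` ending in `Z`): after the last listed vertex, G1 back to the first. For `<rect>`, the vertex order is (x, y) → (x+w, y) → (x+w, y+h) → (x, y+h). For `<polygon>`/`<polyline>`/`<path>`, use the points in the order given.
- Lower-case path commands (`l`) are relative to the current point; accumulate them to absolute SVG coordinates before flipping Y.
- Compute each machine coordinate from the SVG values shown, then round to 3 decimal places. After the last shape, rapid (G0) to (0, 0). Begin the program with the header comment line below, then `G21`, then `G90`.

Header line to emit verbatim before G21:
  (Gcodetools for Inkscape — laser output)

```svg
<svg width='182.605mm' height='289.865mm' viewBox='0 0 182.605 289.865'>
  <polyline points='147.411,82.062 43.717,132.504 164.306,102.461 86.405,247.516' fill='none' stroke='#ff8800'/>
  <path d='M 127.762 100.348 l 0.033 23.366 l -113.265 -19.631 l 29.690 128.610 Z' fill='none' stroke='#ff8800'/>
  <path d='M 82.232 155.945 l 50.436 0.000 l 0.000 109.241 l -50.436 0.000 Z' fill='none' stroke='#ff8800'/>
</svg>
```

Since the viewBox matches the mm dimensions, user units are millimetres directly. The only transform is the Y-flip y_m = 289.865 − y_svg.

Shape 1 is a open polyline drawn with `<polyline>`. Its stroke #ff8800 means cut at S775, F911. After flipping Y the toolpath is (147.411,207.803) → (43.717,157.361) → (164.306,187.404) → (86.405,42.349).

Shape 2 is a closed polygon drawn with `<path>`. Its stroke #ff8800 means cut at S775, F911. After flipping Y the toolpath is (127.762,189.517) → (127.795,166.151) → (14.530,185.782) → (44.220,57.172) → (127.762,189.517), returning to the start.

Shape 3 is a rectangle drawn with `<path>`. Its stroke #ff8800 means cut at S775, F911. After flipping Y the toolpath is (82.232,133.920) → (132.668,133.920) → (132.668,24.679) → (82.232,24.679) → (82.232,133.920), returning to the start.

(Gcodetools for Inkscape — laser output)
G21
G90
G0 X147.411 Y207.803
M4 S775
G1 X43.717 Y157.361 F911
G1 X164.306 Y187.404
G1 X86.405 Y42.349
M5
G0 X127.762 Y189.517
M4 S775
G1 X127.795 Y166.151 F911
G1 X14.530 Y185.782
G1 X44.220 Y57.172
G1 X127.762 Y189.517
M5
G0 X82.232 Y133.920
M4 S775
G1 X132.668 Y133.920 F911
G1 X132.668 Y24.679
G1 X82.232 Y24.679
G1 X82.232 Y133.920
M5
G0 X0.000 Y0.000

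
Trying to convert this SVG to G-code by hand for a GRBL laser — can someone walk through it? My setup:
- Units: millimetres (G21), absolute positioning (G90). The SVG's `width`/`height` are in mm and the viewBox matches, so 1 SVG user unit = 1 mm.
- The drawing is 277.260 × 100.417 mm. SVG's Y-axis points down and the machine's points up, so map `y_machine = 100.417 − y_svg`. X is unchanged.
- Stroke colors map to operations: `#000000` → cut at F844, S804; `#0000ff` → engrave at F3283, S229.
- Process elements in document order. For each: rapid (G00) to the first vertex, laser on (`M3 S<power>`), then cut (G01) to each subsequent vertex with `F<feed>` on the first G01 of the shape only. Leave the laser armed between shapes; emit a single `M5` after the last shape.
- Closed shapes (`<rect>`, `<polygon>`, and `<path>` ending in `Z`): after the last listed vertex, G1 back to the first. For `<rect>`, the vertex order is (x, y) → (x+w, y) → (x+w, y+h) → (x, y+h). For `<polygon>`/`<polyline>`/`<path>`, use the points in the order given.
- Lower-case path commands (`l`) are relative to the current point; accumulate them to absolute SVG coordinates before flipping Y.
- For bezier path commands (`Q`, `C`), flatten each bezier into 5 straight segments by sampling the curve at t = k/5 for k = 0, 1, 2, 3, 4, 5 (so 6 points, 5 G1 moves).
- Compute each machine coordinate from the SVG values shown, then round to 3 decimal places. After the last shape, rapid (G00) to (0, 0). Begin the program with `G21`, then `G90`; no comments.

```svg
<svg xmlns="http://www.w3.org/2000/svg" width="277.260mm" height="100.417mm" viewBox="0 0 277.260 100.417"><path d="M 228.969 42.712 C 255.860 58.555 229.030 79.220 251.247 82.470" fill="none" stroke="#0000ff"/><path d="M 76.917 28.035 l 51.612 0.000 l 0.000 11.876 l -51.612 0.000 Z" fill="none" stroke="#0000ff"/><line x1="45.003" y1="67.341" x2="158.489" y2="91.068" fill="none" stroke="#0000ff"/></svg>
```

1 u = 1 mm; y_m = 100.417 − y.

[1] `<path>` cubic bezier, #0000ff→engrave S229 F3283: (228.969,57.705) → (239.479,47.798) → (242.029,37.802) → (241.552,28.783) → (242.980,21.809) → (251.247,17.947)

[2] `<path>` rectangle, #0000ff→engrave S229 F3283: (76.917,72.382) → (128.529,72.382) → (128.529,60.506) → (76.917,60.506) → (76.917,72.382) (closed)

[3] `<line>` line segment, #0000ff→engrave S229 F3283: (45.003,33.076) → (158.489,9.349)

G21
G90
G00 X228.969 Y57.705
M3 S229
G01 X239.479 Y47.798 F3283
G01 X242.029 Y37.802
G01 X241.552 Y28.783
G01 X242.980 Y21.809
G01 X251.247 Y17.947
G00 X76.917 Y72.382
M3 S229
G01 X128.529 Y72.382 F3283
G01 X128.529 Y60.506
G01 X76.917 Y60.506
G01 X76.917 Y72.382
G00 X45.003 Y33.076
M3 S229
G01 X158.489 Y9.349 F3283
M5
G00 X0.000 Y0.000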